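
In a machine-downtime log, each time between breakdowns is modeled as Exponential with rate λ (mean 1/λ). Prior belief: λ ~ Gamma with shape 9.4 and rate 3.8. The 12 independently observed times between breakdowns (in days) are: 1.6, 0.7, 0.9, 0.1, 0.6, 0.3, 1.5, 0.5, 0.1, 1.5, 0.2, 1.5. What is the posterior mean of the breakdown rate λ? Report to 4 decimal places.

With a Gamma(shape α, rate β) prior on the exponential rate λ, the posterior after n observations with total T = Σxᵢ is Gamma(α+n, β+T).
Sum of observations T = 9.5 days; n = 12.
Posterior: Gamma(9.4+12, 3.8+9.5) = Gamma(21.4, 13.3).
Posterior mean of λ = α/β = 21.4/13.3 = 1.6090.

1.6090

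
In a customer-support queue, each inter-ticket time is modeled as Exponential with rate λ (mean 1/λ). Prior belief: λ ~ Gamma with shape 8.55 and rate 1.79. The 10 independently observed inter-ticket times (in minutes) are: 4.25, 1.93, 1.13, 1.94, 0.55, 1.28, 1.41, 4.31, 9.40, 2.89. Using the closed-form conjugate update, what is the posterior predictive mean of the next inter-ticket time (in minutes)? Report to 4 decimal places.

1.7595

With a Gamma(shape α, rate β) prior on the exponential rate λ, the posterior after n observations with total T = Σxᵢ is Gamma(α+n, β+T).
Sum of observations T = 29.09 minutes; n = 10.
Posterior: Gamma(8.55+10, 1.79+29.09) = Gamma(18.55, 30.88).
The predictive distribution for the next observation is Lomax; its mean is β/(α−1) = 30.88/17.55 = 1.7595.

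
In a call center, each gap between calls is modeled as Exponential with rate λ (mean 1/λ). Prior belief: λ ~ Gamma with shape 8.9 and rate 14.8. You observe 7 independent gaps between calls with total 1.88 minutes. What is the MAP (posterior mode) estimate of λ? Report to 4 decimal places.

0.8933

With a Gamma(shape α, rate β) prior on the exponential rate λ, the posterior after n observations with total T = Σxᵢ is Gamma(α+n, β+T).
Posterior: Gamma(8.9+7, 14.8+1.88) = Gamma(15.9, 16.68).
Mode = (α−1)/β = 0.8933.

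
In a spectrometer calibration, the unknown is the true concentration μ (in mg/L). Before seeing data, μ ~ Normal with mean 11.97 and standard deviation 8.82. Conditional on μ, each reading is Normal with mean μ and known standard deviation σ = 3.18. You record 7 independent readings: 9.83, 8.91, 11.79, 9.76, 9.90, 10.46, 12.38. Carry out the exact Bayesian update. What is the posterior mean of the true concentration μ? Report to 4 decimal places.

10.4609

For Normal data with known variance σ², a Normal(μ₀, σ₀²) prior on μ is conjugate. Posterior precision = 1/σ₀² + n/σ²; posterior mean is the precision-weighted average of μ₀ and x̄.
Σxᵢ = 9.83 + 8.91 + 11.79 + 9.76 + 9.90 + 10.46 + 12.38 = 73.03, so n·x̄ = 73.03.
σ₀² = 8.82² = 77.7924, σ² = 3.18² = 10.1124; σ² + n·σ₀² = 10.1124 + 7·77.7924 = 554.6592.
Posterior mean = (μ₀/σ₀² + n·x̄/σ²)/(1/σ₀² + n/σ²) = (σ²·μ₀ + σ₀²·n·x̄)/(σ² + n·σ₀²) = (10.1124·11.97 + 77.7924·73.03)/554.6592 = 5802.2244/554.6592 = 10.4609.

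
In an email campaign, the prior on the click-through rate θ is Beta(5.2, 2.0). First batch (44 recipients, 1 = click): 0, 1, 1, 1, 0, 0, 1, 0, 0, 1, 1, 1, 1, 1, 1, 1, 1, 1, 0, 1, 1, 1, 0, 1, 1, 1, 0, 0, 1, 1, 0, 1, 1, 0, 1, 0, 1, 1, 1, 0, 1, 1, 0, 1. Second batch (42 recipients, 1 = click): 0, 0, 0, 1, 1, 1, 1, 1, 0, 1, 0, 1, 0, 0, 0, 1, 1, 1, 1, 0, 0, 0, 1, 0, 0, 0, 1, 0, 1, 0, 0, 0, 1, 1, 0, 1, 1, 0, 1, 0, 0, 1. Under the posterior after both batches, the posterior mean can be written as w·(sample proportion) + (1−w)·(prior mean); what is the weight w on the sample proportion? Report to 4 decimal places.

0.9227

The Beta prior is conjugate to a Binomial/Bernoulli likelihood; the update adds successes to α and failures to β.
Total number of recipients: n = 44 + 42 = 86.
Posterior mean = (α₀+k)/(α₀+β₀+n) = [n/(α₀+β₀+n)]·(k/n) + [(α₀+β₀)/(α₀+β₀+n)]·α₀/(α₀+β₀), so only n and the prior enter the weight.
The weight on the data is w = n/(α₀+β₀+n) = 86/(5.2+2.0+86) = 86/93.2 = 0.9227.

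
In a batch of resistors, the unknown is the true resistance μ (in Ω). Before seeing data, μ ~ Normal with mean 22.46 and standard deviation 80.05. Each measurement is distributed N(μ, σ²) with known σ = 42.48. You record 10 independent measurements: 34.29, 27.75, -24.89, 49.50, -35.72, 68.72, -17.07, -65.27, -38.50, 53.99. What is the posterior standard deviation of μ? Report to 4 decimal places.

13.2481

For Normal data with known variance σ², a Normal(μ₀, σ₀²) prior on μ is conjugate. Posterior precision = 1/σ₀² + n/σ²; posterior mean is the precision-weighted average of μ₀ and x̄.
σ₀² = 80.05² = 6408.0025, σ² = 42.48² = 1804.5504; σ² + n·σ₀² = 1804.5504 + 10·6408.0025 = 65884.5754.
Posterior precision = 1/σ₀² + n/σ² = 1/6408.0025 + 10/1804.5504 = (σ² + n·σ₀²)/(σ₀²σ²) = 65884.5754/(6408.0025·1804.5504); posterior variance σₙ² = σ₀²σ²/(σ² + n·σ₀²) = 6408.0025·1804.5504/65884.5754 = 175.512453.
Posterior SD = √σₙ² = √(6408.0025·1804.5504/65884.5754) = 13.2481.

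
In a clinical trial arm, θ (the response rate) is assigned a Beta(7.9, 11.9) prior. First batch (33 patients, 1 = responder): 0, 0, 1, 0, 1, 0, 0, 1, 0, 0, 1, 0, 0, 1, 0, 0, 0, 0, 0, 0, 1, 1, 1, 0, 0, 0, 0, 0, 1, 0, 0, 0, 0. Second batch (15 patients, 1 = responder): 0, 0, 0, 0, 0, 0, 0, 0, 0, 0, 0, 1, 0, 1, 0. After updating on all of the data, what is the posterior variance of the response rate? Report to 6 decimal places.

The Beta prior is conjugate to a Binomial/Bernoulli likelihood; the update adds successes to α and failures to β.
After batch 1: Beta(7.9+9, 11.9+24) = Beta(16.9, 35.9).
After batch 2: Beta(16.9+2, 35.9+13) = Beta(18.9, 48.9).
Var = αβ/((α+β)²(α+β+1)) = 18.9·48.9/(67.8²·68.8) = 0.002922.

0.002922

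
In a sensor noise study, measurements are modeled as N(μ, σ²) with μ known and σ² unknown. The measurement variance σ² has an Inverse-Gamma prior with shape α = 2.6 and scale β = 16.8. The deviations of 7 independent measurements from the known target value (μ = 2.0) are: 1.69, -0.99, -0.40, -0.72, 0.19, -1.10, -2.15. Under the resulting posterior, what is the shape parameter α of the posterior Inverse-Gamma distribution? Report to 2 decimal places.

6.10

With known mean μ and an Inverse-Gamma(α, β) prior on σ², the Normal likelihood is conjugate: posterior is Inv-Gamma(α + n/2, β + Σ(xᵢ−μ)²/2).
Σ(xᵢ−μ)² = (1.69)² + (-0.99)² + (-0.40)² + (-0.72)² + (0.19)² + (-1.10)² + (-2.15)² = 10.3832.
Posterior: Inv-Gamma(2.6 + 7/2, 16.8 + 10.3832/2) = Inv-Gamma(6.10, 21.99160).
Posterior α = 6.10.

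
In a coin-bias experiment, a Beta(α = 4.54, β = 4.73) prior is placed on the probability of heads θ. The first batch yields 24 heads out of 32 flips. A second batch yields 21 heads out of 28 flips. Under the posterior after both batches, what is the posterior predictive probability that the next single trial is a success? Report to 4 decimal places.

0.7152

The Beta prior is conjugate to a Binomial/Bernoulli likelihood; the update adds successes to α and failures to β.
After batch 1: Beta(4.54+24, 4.73+8) = Beta(28.54, 12.73).
After batch 2: Beta(28.54+21, 12.73+7) = Beta(49.54, 19.73).
For a single future Bernoulli trial, P(success | data) = α/(α+β) = 0.7152.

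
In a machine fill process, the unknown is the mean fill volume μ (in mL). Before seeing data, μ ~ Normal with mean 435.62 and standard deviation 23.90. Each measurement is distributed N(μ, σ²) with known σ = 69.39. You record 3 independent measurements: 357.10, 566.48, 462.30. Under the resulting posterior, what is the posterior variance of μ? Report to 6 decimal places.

For Normal data with known variance σ², a Normal(μ₀, σ₀²) prior on μ is conjugate. Posterior precision = 1/σ₀² + n/σ²; posterior mean is the precision-weighted average of μ₀ and x̄.
σ₀² = 23.90² = 571.21, σ² = 69.39² = 4814.9721; σ² + n·σ₀² = 4814.9721 + 3·571.21 = 6528.6021.
Posterior precision = 1/σ₀² + n/σ² = 1/571.21 + 3/4814.9721 = (σ² + n·σ₀²)/(σ₀²σ²) = 6528.6021/(571.21·4814.9721); posterior variance σₙ² = σ₀²σ²/(σ² + n·σ₀²) = 571.21·4814.9721/6528.6021 = 421.278579.

421.278579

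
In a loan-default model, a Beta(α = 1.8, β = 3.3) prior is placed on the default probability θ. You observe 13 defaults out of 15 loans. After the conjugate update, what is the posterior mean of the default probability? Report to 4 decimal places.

0.7363

The Beta prior is conjugate to a Binomial/Bernoulli likelihood; the update adds successes to α and failures to β.
Posterior: Beta(α+k, β+n−k) = Beta(1.8+13, 3.3+2) = Beta(14.8, 5.3).
Posterior mean = α/(α+β) = 14.8/20.1 = 0.7363.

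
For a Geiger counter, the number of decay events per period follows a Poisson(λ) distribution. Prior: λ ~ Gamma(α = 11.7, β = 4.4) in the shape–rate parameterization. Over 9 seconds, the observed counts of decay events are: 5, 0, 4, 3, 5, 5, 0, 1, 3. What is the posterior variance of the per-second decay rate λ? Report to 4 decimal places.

0.2100

With a Gamma(shape α, rate β) prior, the Poisson likelihood is conjugate: the posterior is Gamma(α + ΣXᵢ, β + n).
Sum of counts S = 26 over n = 9 seconds.
Posterior: Gamma(α+S, β+n) = Gamma(11.7+26, 4.4+9) = Gamma(37.7, 13.4).
Var = α/β² = 37.7/13.4² = 0.2100.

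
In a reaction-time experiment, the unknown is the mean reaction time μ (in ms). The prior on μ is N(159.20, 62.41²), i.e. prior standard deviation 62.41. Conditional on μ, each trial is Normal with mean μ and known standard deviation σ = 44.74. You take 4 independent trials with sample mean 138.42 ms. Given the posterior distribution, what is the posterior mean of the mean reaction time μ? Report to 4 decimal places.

140.7858

For Normal data with known variance σ², a Normal(μ₀, σ₀²) prior on μ is conjugate. Posterior precision = 1/σ₀² + n/σ²; posterior mean is the precision-weighted average of μ₀ and x̄.
n·x̄ = 4·138.42 = 553.68.
σ₀² = 62.41² = 3895.0081, σ² = 44.74² = 2001.6676; σ² + n·σ₀² = 2001.6676 + 4·3895.0081 = 17581.7.
Posterior mean = (μ₀/σ₀² + n·x̄/σ²)/(1/σ₀² + n/σ²) = (σ²·μ₀ + σ₀²·n·x̄)/(σ² + n·σ₀²) = (2001.6676·159.20 + 3895.0081·553.68)/17581.7 = 2475253.566728/17581.7 = 140.7858.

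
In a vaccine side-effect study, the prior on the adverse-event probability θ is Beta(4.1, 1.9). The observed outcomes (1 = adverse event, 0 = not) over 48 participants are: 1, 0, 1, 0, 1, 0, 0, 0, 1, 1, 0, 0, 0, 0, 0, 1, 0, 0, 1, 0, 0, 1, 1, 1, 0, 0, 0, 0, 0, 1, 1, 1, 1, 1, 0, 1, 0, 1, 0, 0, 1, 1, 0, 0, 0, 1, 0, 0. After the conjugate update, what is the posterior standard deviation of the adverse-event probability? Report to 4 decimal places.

0.0670

The Beta prior is conjugate to a Binomial/Bernoulli likelihood; the update adds successes to α and failures to β.
Posterior: Beta(α+k, β+n−k) = Beta(4.1+20, 1.9+28) = Beta(24.1, 29.9).
Var = αβ/((α+β)²(α+β+1)) = 24.1·29.9/(54.0²·55.0) = 0.00449302; SD = √0.00449302 = 0.0670.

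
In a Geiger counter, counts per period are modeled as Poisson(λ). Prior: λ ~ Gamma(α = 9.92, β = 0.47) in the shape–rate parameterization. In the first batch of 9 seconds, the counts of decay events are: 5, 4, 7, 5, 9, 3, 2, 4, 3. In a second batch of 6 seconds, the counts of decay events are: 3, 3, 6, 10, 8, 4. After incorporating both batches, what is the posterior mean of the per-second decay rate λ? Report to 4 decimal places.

5.5540

With a Gamma(shape α, rate β) prior, the Poisson likelihood is conjugate: the posterior is Gamma(α + ΣXᵢ, β + n).
Batch 1: sum of counts S = 42 over n = 9 seconds.
After batch 1: Gamma(α+S, β+n) = Gamma(9.92+42, 0.47+9) = Gamma(51.92, 9.47).
Batch 2: sum of counts S = 34 over n = 6 seconds.
After batch 2: Gamma(α+S, β+n) = Gamma(51.92+34, 9.47+6) = Gamma(85.92, 15.47).
Posterior mean = α/β = 85.92/15.47 = 5.5540.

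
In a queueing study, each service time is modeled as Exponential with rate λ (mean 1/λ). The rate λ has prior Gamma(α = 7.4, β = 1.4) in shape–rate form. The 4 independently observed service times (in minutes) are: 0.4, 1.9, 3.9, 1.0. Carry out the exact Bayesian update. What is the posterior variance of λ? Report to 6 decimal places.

With a Gamma(shape α, rate β) prior on the exponential rate λ, the posterior after n observations with total T = Σxᵢ is Gamma(α+n, β+T).
Sum of observations T = 7.2 minutes; n = 4.
Posterior: Gamma(7.4+4, 1.4+7.2) = Gamma(11.4, 8.6).
Var = α/β² = 0.154137.

0.154137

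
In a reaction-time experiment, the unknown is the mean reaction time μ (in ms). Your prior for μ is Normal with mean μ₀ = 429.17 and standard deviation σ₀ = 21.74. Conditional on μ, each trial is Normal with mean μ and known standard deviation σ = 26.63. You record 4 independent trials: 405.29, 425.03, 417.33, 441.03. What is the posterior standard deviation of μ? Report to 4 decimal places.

For Normal data with known variance σ², a Normal(μ₀, σ₀²) prior on μ is conjugate. Posterior precision = 1/σ₀² + n/σ²; posterior mean is the precision-weighted average of μ₀ and x̄.
σ₀² = 21.74² = 472.6276, σ² = 26.63² = 709.1569; σ² + n·σ₀² = 709.1569 + 4·472.6276 = 2599.6673.
Posterior precision = 1/σ₀² + n/σ² = 1/472.6276 + 4/709.1569 = (σ² + n·σ₀²)/(σ₀²σ²) = 2599.6673/(472.6276·709.1569); posterior variance σₙ² = σ₀²σ²/(σ² + n·σ₀²) = 472.6276·709.1569/2599.6673 = 128.926930.
Posterior SD = √σₙ² = √(472.6276·709.1569/2599.6673) = 11.3546.

11.3546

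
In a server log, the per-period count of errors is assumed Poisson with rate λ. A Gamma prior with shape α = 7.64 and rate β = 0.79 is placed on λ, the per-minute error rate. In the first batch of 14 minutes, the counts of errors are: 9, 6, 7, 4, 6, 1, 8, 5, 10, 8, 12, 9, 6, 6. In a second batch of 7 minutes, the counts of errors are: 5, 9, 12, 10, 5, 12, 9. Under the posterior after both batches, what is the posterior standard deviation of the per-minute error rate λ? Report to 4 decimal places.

With a Gamma(shape α, rate β) prior, the Poisson likelihood is conjugate: the posterior is Gamma(α + ΣXᵢ, β + n).
Batch 1: sum of counts S = 97 over n = 14 minutes.
After batch 1: Gamma(α+S, β+n) = Gamma(7.64+97, 0.79+14) = Gamma(104.64, 14.79).
Batch 2: sum of counts S = 62 over n = 7 minutes.
After batch 2: Gamma(α+S, β+n) = Gamma(104.64+62, 14.79+7) = Gamma(166.64, 21.79).
SD = √α/β = √166.64/21.79 = 0.5924.

0.5924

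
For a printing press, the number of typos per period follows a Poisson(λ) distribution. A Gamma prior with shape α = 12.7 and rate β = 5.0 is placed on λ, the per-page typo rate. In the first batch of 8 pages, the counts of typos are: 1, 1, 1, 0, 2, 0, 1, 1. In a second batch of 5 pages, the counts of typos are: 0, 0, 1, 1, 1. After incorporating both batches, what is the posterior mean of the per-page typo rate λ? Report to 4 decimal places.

1.2611

With a Gamma(shape α, rate β) prior, the Poisson likelihood is conjugate: the posterior is Gamma(α + ΣXᵢ, β + n).
Batch 1: sum of counts S = 7 over n = 8 pages.
After batch 1: Gamma(α+S, β+n) = Gamma(12.7+7, 5.0+8) = Gamma(19.7, 13.0).
Batch 2: sum of counts S = 3 over n = 5 pages.
After batch 2: Gamma(α+S, β+n) = Gamma(19.7+3, 13.0+5) = Gamma(22.7, 18.0).
Posterior mean = α/β = 22.7/18.0 = 1.2611.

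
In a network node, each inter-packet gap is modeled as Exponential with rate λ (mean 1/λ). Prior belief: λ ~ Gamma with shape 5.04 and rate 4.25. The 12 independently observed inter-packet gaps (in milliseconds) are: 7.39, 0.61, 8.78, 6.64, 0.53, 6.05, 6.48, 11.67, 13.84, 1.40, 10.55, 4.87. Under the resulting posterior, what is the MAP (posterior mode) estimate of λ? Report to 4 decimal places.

With a Gamma(shape α, rate β) prior on the exponential rate λ, the posterior after n observations with total T = Σxᵢ is Gamma(α+n, β+T).
Sum of observations T = 78.81 milliseconds; n = 12.
Posterior: Gamma(5.04+12, 4.25+78.81) = Gamma(17.04, 83.06).
Mode = (α−1)/β = 0.1931.

0.1931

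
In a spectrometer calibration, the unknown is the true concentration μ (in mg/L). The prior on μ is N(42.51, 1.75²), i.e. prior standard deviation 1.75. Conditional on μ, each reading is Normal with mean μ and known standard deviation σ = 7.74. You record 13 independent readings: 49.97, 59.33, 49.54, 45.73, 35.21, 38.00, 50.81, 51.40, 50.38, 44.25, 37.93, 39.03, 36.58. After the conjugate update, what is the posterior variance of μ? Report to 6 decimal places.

For Normal data with known variance σ², a Normal(μ₀, σ₀²) prior on μ is conjugate. Posterior precision = 1/σ₀² + n/σ²; posterior mean is the precision-weighted average of μ₀ and x̄.
σ₀² = 1.75² = 3.0625, σ² = 7.74² = 59.9076; σ² + n·σ₀² = 59.9076 + 13·3.0625 = 99.7201.
Posterior precision = 1/σ₀² + n/σ² = 1/3.0625 + 13/59.9076 = (σ² + n·σ₀²)/(σ₀²σ²) = 99.7201/(3.0625·59.9076); posterior variance σₙ² = σ₀²σ²/(σ² + n·σ₀²) = 3.0625·59.9076/99.7201 = 1.839820.

1.839820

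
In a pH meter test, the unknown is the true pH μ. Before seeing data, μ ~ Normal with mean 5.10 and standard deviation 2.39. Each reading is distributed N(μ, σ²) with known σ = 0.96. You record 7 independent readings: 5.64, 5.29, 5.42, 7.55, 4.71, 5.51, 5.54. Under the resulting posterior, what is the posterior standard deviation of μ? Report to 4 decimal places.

0.3587

For Normal data with known variance σ², a Normal(μ₀, σ₀²) prior on μ is conjugate. Posterior precision = 1/σ₀² + n/σ²; posterior mean is the precision-weighted average of μ₀ and x̄.
σ₀² = 2.39² = 5.7121, σ² = 0.96² = 0.9216; σ² + n·σ₀² = 0.9216 + 7·5.7121 = 40.9063.
Posterior precision = 1/σ₀² + n/σ² = 1/5.7121 + 7/0.9216 = (σ² + n·σ₀²)/(σ₀²σ²) = 40.9063/(5.7121·0.9216); posterior variance σₙ² = σ₀²σ²/(σ² + n·σ₀²) = 5.7121·0.9216/40.9063 = 0.128691.
Posterior SD = √σₙ² = √(5.7121·0.9216/40.9063) = 0.3587.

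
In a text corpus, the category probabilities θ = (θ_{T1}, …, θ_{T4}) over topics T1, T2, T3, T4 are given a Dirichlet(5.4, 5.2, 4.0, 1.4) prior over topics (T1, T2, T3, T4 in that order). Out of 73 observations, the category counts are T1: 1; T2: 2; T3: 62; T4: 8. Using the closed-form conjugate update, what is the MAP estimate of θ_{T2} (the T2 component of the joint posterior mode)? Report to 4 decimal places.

0.0729

The Dirichlet prior is conjugate to the Multinomial likelihood: each posterior αⱼ = prior αⱼ + observed count nⱼ.
Posterior concentration: (6.4, 7.2, 66.0, 9.4), total = 89.0.
Joint mode component: (α_{T2}−1)/(Σα−K) = 6.2/85.0 = 0.0729.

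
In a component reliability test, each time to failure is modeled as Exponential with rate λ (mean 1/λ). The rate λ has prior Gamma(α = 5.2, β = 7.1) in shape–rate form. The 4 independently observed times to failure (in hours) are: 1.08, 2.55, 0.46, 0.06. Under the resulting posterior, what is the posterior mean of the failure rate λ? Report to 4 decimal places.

With a Gamma(shape α, rate β) prior on the exponential rate λ, the posterior after n observations with total T = Σxᵢ is Gamma(α+n, β+T).
Sum of observations T = 4.15 hours; n = 4.
Posterior: Gamma(5.2+4, 7.1+4.15) = Gamma(9.2, 11.25).
Posterior mean of λ = α/β = 9.2/11.25 = 0.8178.

0.8178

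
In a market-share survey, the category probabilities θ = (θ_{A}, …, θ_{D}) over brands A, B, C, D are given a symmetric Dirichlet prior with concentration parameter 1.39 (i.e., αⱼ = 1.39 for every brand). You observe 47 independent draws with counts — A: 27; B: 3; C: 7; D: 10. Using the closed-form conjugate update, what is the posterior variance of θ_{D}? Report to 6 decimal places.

The Dirichlet prior is conjugate to the Multinomial likelihood: each posterior αⱼ = prior αⱼ + observed count nⱼ.
Posterior concentration: (28.39, 4.39, 8.39, 11.39), total = 52.56.
Var[θ_j] = α_j(Σα−α_j)/((Σα)²(Σα+1)) = 11.39·41.17/(52.56²·53.56) = 0.003169.

0.003169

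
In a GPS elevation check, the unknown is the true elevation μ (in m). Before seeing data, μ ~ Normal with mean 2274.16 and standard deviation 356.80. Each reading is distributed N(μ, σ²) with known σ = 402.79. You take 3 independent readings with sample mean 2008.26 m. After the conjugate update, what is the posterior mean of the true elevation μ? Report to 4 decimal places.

2087.5376

For Normal data with known variance σ², a Normal(μ₀, σ₀²) prior on μ is conjugate. Posterior precision = 1/σ₀² + n/σ²; posterior mean is the precision-weighted average of μ₀ and x̄.
n·x̄ = 3·2008.26 = 6024.78.
σ₀² = 356.80² = 127306.24, σ² = 402.79² = 162239.7841; σ² + n·σ₀² = 162239.7841 + 3·127306.24 = 544158.5041.
Posterior mean = (μ₀/σ₀² + n·x̄/σ²)/(1/σ₀² + n/σ²) = (σ²·μ₀ + σ₀²·n·x̄)/(σ² + n·σ₀²) = (162239.7841·2274.16 + 127306.24·6024.78)/544158.5041 = 1135951316.036056/544158.5041 = 2087.5376.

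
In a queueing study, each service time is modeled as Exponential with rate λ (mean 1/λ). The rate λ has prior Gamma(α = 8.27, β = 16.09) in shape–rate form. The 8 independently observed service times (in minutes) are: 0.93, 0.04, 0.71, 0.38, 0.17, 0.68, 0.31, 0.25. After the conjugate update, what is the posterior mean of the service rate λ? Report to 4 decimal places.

With a Gamma(shape α, rate β) prior on the exponential rate λ, the posterior after n observations with total T = Σxᵢ is Gamma(α+n, β+T).
Sum of observations T = 3.47 minutes; n = 8.
Posterior: Gamma(8.27+8, 16.09+3.47) = Gamma(16.27, 19.56).
Posterior mean of λ = α/β = 16.27/19.56 = 0.8318.

0.8318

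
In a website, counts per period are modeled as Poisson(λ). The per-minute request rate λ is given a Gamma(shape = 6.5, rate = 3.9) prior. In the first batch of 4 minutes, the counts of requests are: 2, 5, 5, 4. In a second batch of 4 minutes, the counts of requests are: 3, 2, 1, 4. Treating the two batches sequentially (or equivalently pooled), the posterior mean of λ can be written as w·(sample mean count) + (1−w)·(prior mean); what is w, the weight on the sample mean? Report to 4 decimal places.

With a Gamma(shape α, rate β) prior, the Poisson likelihood is conjugate: the posterior is Gamma(α + ΣXᵢ, β + n).
Total number of minutes: n = 4 + 4 = 8.
Posterior mean = (α₀+S)/(β₀+n) = [n/(β₀+n)]·(S/n) + [β₀/(β₀+n)]·(α₀/β₀), so only n and β₀ enter the weight.
Weight on data w = n/(β₀+n) = 8/(3.9+8) = 8/11.9 = 0.6723.

0.6723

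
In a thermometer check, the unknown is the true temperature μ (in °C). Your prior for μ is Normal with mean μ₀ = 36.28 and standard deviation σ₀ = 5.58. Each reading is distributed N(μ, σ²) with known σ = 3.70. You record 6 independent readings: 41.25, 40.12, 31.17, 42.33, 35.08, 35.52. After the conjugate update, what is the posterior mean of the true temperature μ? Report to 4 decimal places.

37.4897

For Normal data with known variance σ², a Normal(μ₀, σ₀²) prior on μ is conjugate. Posterior precision = 1/σ₀² + n/σ²; posterior mean is the precision-weighted average of μ₀ and x̄.
Σxᵢ = 41.25 + 40.12 + 31.17 + 42.33 + 35.08 + 35.52 = 225.47, so n·x̄ = 225.47.
σ₀² = 5.58² = 31.1364, σ² = 3.70² = 13.69; σ² + n·σ₀² = 13.69 + 6·31.1364 = 200.5084.
Posterior mean = (μ₀/σ₀² + n·x̄/σ²)/(1/σ₀² + n/σ²) = (σ²·μ₀ + σ₀²·n·x̄)/(σ² + n·σ₀²) = (13.69·36.28 + 31.1364·225.47)/200.5084 = 7516.997308/200.5084 = 37.4897.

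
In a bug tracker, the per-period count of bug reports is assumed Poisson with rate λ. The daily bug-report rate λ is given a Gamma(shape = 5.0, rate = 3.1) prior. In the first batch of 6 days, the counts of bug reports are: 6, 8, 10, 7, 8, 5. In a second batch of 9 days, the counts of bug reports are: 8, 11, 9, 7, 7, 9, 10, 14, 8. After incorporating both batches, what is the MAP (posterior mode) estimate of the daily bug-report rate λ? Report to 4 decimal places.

7.2376

With a Gamma(shape α, rate β) prior, the Poisson likelihood is conjugate: the posterior is Gamma(α + ΣXᵢ, β + n).
Batch 1: sum of counts S = 44 over n = 6 days.
After batch 1: Gamma(α+S, β+n) = Gamma(5.0+44, 3.1+6) = Gamma(49.0, 9.1).
Batch 2: sum of counts S = 83 over n = 9 days.
After batch 2: Gamma(α+S, β+n) = Gamma(49.0+83, 9.1+9) = Gamma(132.0, 18.1).
Mode of Gamma(α,β) for α≥1 is (α−1)/β = 131.0/18.1 = 7.2376.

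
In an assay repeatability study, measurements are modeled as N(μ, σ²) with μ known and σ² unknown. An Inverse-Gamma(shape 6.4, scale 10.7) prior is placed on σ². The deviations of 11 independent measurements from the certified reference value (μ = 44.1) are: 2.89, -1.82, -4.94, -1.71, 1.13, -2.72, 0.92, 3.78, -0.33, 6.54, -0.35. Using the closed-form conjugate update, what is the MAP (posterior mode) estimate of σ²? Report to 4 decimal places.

4.9304

With known mean μ and an Inverse-Gamma(α, β) prior on σ², the Normal likelihood is conjugate: posterior is Inv-Gamma(α + n/2, β + Σ(xᵢ−μ)²/2).
Σ(xᵢ−μ)² = (2.89)² + (-1.82)² + (-4.94)² + (-1.71)² + (1.13)² + (-2.72)² + (0.92)² + (3.78)² + (-0.33)² + (6.54)² + (-0.35)² = 105.8053.
Posterior: Inv-Gamma(6.4 + 11/2, 10.7 + 105.8053/2) = Inv-Gamma(11.90, 63.60265).
Mode = β/(α+1) = 63.60265/12.90 = 4.9304.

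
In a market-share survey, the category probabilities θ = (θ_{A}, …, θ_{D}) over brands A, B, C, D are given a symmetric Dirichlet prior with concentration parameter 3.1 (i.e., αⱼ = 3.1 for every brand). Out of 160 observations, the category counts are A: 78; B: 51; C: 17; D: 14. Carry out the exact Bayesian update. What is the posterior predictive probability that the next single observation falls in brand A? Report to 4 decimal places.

0.4704

The Dirichlet prior is conjugate to the Multinomial likelihood: each posterior αⱼ = prior αⱼ + observed count nⱼ.
Posterior concentration: (81.1, 54.1, 20.1, 17.1), total = 172.4.
P(next = A | data) = α_{A}/Σα = 0.4704.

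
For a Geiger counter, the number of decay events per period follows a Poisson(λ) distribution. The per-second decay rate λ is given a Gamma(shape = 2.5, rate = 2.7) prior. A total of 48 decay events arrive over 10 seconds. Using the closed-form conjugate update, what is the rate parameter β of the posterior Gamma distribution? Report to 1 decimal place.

With a Gamma(shape α, rate β) prior, the Poisson likelihood is conjugate: the posterior is Gamma(α + ΣXᵢ, β + n).
Posterior: Gamma(α+S, β+n) = Gamma(2.5+48, 2.7+10) = Gamma(50.5, 12.7).
Posterior β = 12.7.

12.7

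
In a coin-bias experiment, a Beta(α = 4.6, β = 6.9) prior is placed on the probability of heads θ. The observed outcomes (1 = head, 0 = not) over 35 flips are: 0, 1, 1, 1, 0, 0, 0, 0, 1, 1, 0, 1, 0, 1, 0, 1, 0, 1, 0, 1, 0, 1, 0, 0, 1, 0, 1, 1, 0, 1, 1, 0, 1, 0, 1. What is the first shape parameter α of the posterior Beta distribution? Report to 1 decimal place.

22.6

The Beta prior is conjugate to a Binomial/Bernoulli likelihood; the update adds successes to α and failures to β.
Posterior: Beta(α+k, β+n−k) = Beta(4.6+18, 6.9+17) = Beta(22.6, 23.9).
Posterior α = 22.6.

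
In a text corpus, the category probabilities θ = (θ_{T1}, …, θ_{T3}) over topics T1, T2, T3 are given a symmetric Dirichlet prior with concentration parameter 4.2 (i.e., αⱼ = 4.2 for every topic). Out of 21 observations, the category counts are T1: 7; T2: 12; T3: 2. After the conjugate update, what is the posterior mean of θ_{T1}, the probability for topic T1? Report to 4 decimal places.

0.3333

The Dirichlet prior is conjugate to the Multinomial likelihood: each posterior αⱼ = prior αⱼ + observed count nⱼ.
Posterior concentration: (11.2, 16.2, 6.2), total = 33.6.
E[θ_{T1}|data] = α_{T1}/Σα = 11.2/33.6 = 0.3333.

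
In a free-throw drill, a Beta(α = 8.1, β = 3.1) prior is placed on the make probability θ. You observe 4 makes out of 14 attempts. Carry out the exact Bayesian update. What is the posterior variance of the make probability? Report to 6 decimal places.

0.009527

The Beta prior is conjugate to a Binomial/Bernoulli likelihood; the update adds successes to α and failures to β.
Posterior: Beta(α+k, β+n−k) = Beta(8.1+4, 3.1+10) = Beta(12.1, 13.1).
Var = αβ/((α+β)²(α+β+1)) = 12.1·13.1/(25.2²·26.2) = 0.009527.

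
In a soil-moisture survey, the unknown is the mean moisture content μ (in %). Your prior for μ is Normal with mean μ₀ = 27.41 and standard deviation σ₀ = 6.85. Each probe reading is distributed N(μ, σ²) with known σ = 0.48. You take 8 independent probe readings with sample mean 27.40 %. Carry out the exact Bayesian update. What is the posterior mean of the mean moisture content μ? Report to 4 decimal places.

For Normal data with known variance σ², a Normal(μ₀, σ₀²) prior on μ is conjugate. Posterior precision = 1/σ₀² + n/σ²; posterior mean is the precision-weighted average of μ₀ and x̄.
n·x̄ = 8·27.40 = 219.2.
σ₀² = 6.85² = 46.9225, σ² = 0.48² = 0.2304; σ² + n·σ₀² = 0.2304 + 8·46.9225 = 375.6104.
Posterior mean = (μ₀/σ₀² + n·x̄/σ²)/(1/σ₀² + n/σ²) = (σ²·μ₀ + σ₀²·n·x̄)/(σ² + n·σ₀²) = (0.2304·27.41 + 46.9225·219.2)/375.6104 = 10291.727264/375.6104 = 27.4000.

27.4000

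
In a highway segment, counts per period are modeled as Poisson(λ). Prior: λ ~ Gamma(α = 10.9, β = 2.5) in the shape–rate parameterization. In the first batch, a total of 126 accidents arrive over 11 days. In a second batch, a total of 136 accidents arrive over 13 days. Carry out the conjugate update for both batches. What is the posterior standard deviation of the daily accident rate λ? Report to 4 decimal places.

With a Gamma(shape α, rate β) prior, the Poisson likelihood is conjugate: the posterior is Gamma(α + ΣXᵢ, β + n).
After batch 1: Gamma(α+S, β+n) = Gamma(10.9+126, 2.5+11) = Gamma(136.9, 13.5).
After batch 2: Gamma(α+S, β+n) = Gamma(136.9+136, 13.5+13) = Gamma(272.9, 26.5).
SD = √α/β = √272.9/26.5 = 0.6234.

0.6234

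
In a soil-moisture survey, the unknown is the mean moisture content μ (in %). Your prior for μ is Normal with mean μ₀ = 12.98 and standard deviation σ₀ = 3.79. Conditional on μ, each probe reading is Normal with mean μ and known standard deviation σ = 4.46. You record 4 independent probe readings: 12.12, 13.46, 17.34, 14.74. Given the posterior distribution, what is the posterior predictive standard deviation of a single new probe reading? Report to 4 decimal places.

4.8565

For Normal data with known variance σ², a Normal(μ₀, σ₀²) prior on μ is conjugate. Posterior precision = 1/σ₀² + n/σ²; posterior mean is the precision-weighted average of μ₀ and x̄.
σ₀² = 3.79² = 14.3641, σ² = 4.46² = 19.8916; σ² + n·σ₀² = 19.8916 + 4·14.3641 = 77.348.
Posterior precision = 1/σ₀² + n/σ² = 1/14.3641 + 4/19.8916 = (σ² + n·σ₀²)/(σ₀²σ²) = 77.348/(14.3641·19.8916); posterior variance σₙ² = σ₀²σ²/(σ² + n·σ₀²) = 14.3641·19.8916/77.348 = 3.694018.
Predictive variance for one new observation = σₙ² + σ² = 14.3641·19.8916/77.348 + 19.8916 = σ²·(σ₀² + 77.348)/77.348 = 19.8916·91.7121/77.348 = 23.585618; SD = √(19.8916·91.7121/77.348) = 4.8565.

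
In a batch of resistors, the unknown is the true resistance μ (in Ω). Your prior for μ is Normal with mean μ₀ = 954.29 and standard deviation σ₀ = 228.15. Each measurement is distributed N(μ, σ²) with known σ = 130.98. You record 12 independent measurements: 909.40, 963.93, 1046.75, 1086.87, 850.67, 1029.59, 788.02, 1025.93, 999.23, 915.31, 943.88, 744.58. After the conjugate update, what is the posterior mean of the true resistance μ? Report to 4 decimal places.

For Normal data with known variance σ², a Normal(μ₀, σ₀²) prior on μ is conjugate. Posterior precision = 1/σ₀² + n/σ²; posterior mean is the precision-weighted average of μ₀ and x̄.
Σxᵢ = 909.40 + 963.93 + 1046.75 + 1086.87 + 850.67 + 1029.59 + 788.02 + 1025.93 + 999.23 + 915.31 + 943.88 + 744.58 = 11304.16, so n·x̄ = 11304.16.
σ₀² = 228.15² = 52052.4225, σ² = 130.98² = 17155.7604; σ² + n·σ₀² = 17155.7604 + 12·52052.4225 = 641784.8304.
Posterior mean = (μ₀/σ₀² + n·x̄/σ²)/(1/σ₀² + n/σ²) = (σ²·μ₀ + σ₀²·n·x̄)/(σ² + n·σ₀²) = (17155.7604·954.29 + 52052.4225·11304.16)/641784.8304 = 604780482.919716/641784.8304 = 942.3415.

942.3415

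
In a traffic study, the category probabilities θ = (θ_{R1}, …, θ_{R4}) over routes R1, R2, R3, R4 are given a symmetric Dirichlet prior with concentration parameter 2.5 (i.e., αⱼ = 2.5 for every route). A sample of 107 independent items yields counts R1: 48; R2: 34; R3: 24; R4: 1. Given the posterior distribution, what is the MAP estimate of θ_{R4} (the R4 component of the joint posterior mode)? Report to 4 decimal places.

0.0221

The Dirichlet prior is conjugate to the Multinomial likelihood: each posterior αⱼ = prior αⱼ + observed count nⱼ.
Posterior concentration: (50.5, 36.5, 26.5, 3.5), total = 117.0.
Joint mode component: (α_{R4}−1)/(Σα−K) = 2.5/113.0 = 0.0221.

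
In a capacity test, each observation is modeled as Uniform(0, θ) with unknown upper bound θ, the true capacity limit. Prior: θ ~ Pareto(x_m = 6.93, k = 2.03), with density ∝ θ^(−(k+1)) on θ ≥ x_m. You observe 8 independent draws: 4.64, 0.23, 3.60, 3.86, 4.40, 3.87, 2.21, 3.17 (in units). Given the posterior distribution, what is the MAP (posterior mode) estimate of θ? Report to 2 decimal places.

A Pareto(scale x_m, shape k) prior on the upper bound θ of Uniform(0, θ) is conjugate: posterior is Pareto(max(x_m, max xᵢ), k + n).
Sample maximum = 4.64; prior scale x_m = 6.93 → posterior scale = max = 6.93.
Posterior shape = 2.03 + 8 = 10.03.
The Pareto density is decreasing on [x_m, ∞), so the mode is x_m = 6.93.

6.93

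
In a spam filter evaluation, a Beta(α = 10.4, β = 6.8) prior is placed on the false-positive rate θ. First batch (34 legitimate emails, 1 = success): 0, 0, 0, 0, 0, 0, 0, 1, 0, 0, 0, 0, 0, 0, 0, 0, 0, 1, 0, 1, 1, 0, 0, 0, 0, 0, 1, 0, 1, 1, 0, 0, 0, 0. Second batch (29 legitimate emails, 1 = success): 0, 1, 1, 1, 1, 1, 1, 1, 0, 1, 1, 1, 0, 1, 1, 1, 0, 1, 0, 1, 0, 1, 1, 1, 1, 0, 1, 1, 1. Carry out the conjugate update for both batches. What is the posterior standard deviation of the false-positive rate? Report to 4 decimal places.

The Beta prior is conjugate to a Binomial/Bernoulli likelihood; the update adds successes to α and failures to β.
After batch 1: Beta(10.4+7, 6.8+27) = Beta(17.4, 33.8).
After batch 2: Beta(17.4+22, 33.8+7) = Beta(39.4, 40.8).
Var = αβ/((α+β)²(α+β+1)) = 39.4·40.8/(80.2²·81.2) = 0.00307788; SD = √0.00307788 = 0.0555.

0.0555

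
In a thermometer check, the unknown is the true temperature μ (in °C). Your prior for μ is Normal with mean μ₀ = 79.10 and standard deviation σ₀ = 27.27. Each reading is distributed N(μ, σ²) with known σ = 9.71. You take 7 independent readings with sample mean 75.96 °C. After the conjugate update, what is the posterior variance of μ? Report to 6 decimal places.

For Normal data with known variance σ², a Normal(μ₀, σ₀²) prior on μ is conjugate. Posterior precision = 1/σ₀² + n/σ²; posterior mean is the precision-weighted average of μ₀ and x̄.
σ₀² = 27.27² = 743.6529, σ² = 9.71² = 94.2841; σ² + n·σ₀² = 94.2841 + 7·743.6529 = 5299.8544.
Posterior precision = 1/σ₀² + n/σ² = 1/743.6529 + 7/94.2841 = (σ² + n·σ₀²)/(σ₀²σ²) = 5299.8544/(743.6529·94.2841); posterior variance σₙ² = σ₀²σ²/(σ² + n·σ₀²) = 743.6529·94.2841/5299.8544 = 13.229542.

13.229542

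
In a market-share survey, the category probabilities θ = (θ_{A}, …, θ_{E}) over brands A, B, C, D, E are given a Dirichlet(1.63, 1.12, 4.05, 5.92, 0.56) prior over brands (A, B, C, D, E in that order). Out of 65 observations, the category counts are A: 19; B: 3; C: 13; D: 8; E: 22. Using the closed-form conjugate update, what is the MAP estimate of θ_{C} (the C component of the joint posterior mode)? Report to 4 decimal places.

0.2190

The Dirichlet prior is conjugate to the Multinomial likelihood: each posterior αⱼ = prior αⱼ + observed count nⱼ.
Posterior concentration: (20.63, 4.12, 17.05, 13.92, 22.56), total = 78.28.
Joint mode component: (α_{C}−1)/(Σα−K) = 16.05/73.28 = 0.2190.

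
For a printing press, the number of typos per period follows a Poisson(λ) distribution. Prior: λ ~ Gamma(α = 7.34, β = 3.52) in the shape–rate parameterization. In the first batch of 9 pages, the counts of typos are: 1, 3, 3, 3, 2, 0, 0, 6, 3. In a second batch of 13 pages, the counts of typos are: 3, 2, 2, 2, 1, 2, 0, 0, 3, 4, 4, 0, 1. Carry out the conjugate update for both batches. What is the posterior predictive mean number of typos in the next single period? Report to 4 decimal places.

With a Gamma(shape α, rate β) prior, the Poisson likelihood is conjugate: the posterior is Gamma(α + ΣXᵢ, β + n).
Batch 1: sum of counts S = 21 over n = 9 pages.
After batch 1: Gamma(α+S, β+n) = Gamma(7.34+21, 3.52+9) = Gamma(28.34, 12.52).
Batch 2: sum of counts S = 24 over n = 13 pages.
After batch 2: Gamma(α+S, β+n) = Gamma(28.34+24, 12.52+13) = Gamma(52.34, 25.52).
The predictive distribution for one future period is NegBinom with mean α/β = 2.0509.

2.0509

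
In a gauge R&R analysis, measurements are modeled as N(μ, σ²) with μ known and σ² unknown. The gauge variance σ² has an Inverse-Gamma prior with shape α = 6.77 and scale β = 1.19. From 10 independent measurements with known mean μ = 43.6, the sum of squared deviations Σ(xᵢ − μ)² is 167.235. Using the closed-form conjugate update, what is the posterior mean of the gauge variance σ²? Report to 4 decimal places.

7.8744

With known mean μ and an Inverse-Gamma(α, β) prior on σ², the Normal likelihood is conjugate: posterior is Inv-Gamma(α + n/2, β + Σ(xᵢ−μ)²/2).
Posterior: Inv-Gamma(6.77 + 10/2, 1.19 + 167.235/2) = Inv-Gamma(11.77, 84.8075).
E[σ²|data] = β/(α−1) = 84.8075/10.77 = 7.8744.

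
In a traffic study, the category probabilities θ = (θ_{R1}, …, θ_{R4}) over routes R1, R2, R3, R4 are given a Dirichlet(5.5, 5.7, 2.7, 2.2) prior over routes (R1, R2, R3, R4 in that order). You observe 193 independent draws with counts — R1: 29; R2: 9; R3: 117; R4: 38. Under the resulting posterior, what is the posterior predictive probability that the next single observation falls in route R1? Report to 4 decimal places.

0.1650

The Dirichlet prior is conjugate to the Multinomial likelihood: each posterior αⱼ = prior αⱼ + observed count nⱼ.
Posterior concentration: (34.5, 14.7, 119.7, 40.2), total = 209.1.
P(next = R1 | data) = α_{R1}/Σα = 0.1650.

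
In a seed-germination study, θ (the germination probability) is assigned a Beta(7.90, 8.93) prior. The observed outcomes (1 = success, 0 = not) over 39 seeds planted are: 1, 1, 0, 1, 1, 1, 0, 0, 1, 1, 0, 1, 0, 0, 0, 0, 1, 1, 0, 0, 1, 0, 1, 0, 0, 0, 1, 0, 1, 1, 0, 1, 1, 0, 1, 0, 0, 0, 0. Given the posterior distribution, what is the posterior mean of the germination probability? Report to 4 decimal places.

0.4639

The Beta prior is conjugate to a Binomial/Bernoulli likelihood; the update adds successes to α and failures to β.
Posterior: Beta(α+k, β+n−k) = Beta(7.90+18, 8.93+21) = Beta(25.90, 29.93).
Posterior mean = α/(α+β) = 25.90/55.83 = 0.4639.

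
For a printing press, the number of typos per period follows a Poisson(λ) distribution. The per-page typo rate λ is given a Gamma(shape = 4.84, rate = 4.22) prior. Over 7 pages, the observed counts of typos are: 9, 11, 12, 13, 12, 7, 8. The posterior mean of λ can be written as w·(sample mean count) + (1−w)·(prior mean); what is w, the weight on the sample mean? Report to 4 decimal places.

With a Gamma(shape α, rate β) prior, the Poisson likelihood is conjugate: the posterior is Gamma(α + ΣXᵢ, β + n).
Posterior mean = (α₀+S)/(β₀+n) = [n/(β₀+n)]·(S/n) + [β₀/(β₀+n)]·(α₀/β₀), so only n and β₀ enter the weight.
Weight on data w = n/(β₀+n) = 7/(4.22+7) = 7/11.22 = 0.6239.

0.6239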